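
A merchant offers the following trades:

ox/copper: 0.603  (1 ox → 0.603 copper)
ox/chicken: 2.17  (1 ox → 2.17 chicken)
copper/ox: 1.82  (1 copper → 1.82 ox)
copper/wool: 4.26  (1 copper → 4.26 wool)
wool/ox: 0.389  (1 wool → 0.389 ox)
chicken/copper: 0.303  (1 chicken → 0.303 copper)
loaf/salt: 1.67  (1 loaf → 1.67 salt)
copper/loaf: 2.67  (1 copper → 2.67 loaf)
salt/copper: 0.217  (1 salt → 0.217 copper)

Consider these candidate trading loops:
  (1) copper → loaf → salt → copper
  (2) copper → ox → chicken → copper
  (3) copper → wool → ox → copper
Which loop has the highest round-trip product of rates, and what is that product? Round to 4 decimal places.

1.1967

(1) 2.67 × 1.67 × 0.217 = 0.96758
(2) 1.82 × 2.17 × 0.303 = 1.19667
(3) 4.26 × 0.389 × 0.603 = 0.99926
Highest is cycle (2) at 1.1967 (>1, arbitrage).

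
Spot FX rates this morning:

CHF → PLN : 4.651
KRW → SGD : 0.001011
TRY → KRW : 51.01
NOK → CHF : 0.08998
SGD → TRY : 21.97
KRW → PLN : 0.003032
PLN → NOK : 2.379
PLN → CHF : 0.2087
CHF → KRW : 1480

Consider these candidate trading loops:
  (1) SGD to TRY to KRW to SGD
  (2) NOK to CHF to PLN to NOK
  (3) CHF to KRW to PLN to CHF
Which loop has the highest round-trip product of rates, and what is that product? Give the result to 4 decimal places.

(1) 21.97 × 51.01 × 0.001011 = 1.13302
(2) 0.08998 × 4.651 × 2.379 = 0.99560
(3) 1480 × 0.003032 × 0.2087 = 0.93651
Highest is cycle (1) at 1.1330 (>1, arbitrage).

1.1330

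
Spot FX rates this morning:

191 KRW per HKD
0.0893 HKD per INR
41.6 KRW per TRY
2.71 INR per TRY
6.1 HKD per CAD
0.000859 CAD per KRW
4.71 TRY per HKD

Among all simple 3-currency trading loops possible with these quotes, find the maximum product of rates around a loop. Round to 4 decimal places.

TRY→INR→HKD→TRY: 2.71 × 0.0893 × 4.71 = 1.13983
KRW→CAD→HKD→KRW: 0.000859 × 6.1 × 191 = 1.00082
Maximum is TRY→INR→HKD→TRY at 1.1398; arbitrage exists.

1.1398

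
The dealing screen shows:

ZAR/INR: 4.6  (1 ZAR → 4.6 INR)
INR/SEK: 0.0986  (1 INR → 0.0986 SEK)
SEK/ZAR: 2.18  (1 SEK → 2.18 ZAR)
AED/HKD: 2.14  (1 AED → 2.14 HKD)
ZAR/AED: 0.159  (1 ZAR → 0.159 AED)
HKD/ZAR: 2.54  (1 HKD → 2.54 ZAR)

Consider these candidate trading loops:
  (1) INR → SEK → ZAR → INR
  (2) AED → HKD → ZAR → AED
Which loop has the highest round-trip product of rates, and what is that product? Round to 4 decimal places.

(1) 0.0986 × 2.18 × 4.6 = 0.98876
(2) 2.14 × 2.54 × 0.159 = 0.86426
Highest is cycle (1) at 0.9888 (≤1, no arbitrage).

0.9888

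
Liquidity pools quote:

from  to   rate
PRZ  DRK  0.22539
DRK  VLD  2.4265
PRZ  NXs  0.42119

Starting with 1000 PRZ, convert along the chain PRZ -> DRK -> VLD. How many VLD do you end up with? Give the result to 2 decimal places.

546.91

1000 PRZ × 0.22539 = 225.39 DRK
225.39 DRK × 2.4265 = 546.908835 VLD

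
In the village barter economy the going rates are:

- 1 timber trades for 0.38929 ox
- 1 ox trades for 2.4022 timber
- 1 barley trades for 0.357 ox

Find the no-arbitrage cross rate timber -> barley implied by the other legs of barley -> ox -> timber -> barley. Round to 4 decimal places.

Known legs of the cycle: 0.357 × 2.4022 = 0.8575854
For no arbitrage the full-cycle product must be 1, so the missing rate is 1 / 0.8575854 ≈ 1.166065.

1.1661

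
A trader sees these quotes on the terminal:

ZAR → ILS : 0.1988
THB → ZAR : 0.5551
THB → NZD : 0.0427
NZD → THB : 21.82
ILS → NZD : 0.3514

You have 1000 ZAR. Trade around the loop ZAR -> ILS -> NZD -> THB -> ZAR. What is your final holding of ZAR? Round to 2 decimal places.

1000 ZAR × 0.1988 = 198.8 ILS
198.8 ILS × 0.3514 = 69.85832 NZD
69.85832 NZD × 21.82 = 1524.3085424 THB
1524.3085424 THB × 0.5551 = 846.14367188624 ZAR

846.14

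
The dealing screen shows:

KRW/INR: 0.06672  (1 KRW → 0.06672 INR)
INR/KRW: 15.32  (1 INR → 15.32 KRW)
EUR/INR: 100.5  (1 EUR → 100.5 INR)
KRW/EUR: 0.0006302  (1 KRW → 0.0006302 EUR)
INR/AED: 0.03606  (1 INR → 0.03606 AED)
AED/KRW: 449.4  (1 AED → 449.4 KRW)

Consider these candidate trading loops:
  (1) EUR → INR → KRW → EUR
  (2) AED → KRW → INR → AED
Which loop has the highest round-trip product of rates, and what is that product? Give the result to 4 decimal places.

(1) 100.5 × 15.32 × 0.0006302 = 0.97029
(2) 449.4 × 0.06672 × 0.03606 = 1.08122
Highest is cycle (2) at 1.0812 (>1, arbitrage).

1.0812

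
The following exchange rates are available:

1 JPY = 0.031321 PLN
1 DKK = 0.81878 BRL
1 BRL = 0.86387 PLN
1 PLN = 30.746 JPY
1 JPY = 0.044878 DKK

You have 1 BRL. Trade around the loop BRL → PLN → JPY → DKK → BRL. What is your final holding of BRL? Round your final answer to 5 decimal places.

0.97597

1 BRL × 0.86387 = 0.86387 PLN
0.86387 PLN × 30.746 = 26.56054702 JPY
26.56054702 JPY × 0.044878 = 1.19198422916356 DKK
1.19198422916356 DKK × 0.81878 = 0.9759728471545396568 BRL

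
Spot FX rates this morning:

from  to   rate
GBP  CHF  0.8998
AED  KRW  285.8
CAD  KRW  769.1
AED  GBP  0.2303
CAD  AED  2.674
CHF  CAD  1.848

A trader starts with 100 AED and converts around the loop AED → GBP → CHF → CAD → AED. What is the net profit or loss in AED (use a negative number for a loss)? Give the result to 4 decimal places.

100 AED × 0.2303 = 23.03 GBP
23.03 GBP × 0.8998 = 20.722394 CHF
20.722394 CHF × 1.848 = 38.294984112 CAD
38.294984112 CAD × 2.674 = 102.400787515488 AED
Net change: 102.400787515488 − 100 = 2.400787515488 AED

2.4008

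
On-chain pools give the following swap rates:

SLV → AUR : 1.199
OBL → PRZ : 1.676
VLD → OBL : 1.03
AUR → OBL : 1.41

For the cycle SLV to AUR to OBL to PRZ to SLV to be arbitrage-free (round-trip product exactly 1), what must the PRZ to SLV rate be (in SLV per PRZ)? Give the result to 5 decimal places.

0.35293

Known legs of the cycle: 1.199 × 1.41 × 1.676 = 2.83342884
For no arbitrage the full-cycle product must be 1, so the missing rate is 1 / 2.83342884 ≈ 0.3529293.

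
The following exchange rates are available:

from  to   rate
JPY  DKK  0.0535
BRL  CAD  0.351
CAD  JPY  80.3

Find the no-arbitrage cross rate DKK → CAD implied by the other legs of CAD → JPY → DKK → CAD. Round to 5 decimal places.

0.23277

Known legs of the cycle: 80.3 × 0.0535 = 4.29605
For no arbitrage the full-cycle product must be 1, so the missing rate is 1 / 4.29605 ≈ 0.2327720.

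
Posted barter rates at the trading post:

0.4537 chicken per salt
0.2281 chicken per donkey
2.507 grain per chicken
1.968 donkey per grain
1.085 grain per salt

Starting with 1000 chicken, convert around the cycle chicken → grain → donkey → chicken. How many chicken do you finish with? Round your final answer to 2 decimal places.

1125.39

1000 chicken × 2.507 = 2507 grain
2507 grain × 1.968 = 4933.776 donkey
4933.776 donkey × 0.2281 = 1125.3943056 chicken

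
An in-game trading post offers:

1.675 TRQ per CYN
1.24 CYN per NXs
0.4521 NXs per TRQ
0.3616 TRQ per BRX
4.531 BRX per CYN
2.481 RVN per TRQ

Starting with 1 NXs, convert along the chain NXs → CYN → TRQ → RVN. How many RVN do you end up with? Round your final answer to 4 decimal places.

1 NXs × 1.24 = 1.24 CYN
1.24 CYN × 1.675 = 2.077 TRQ
2.077 TRQ × 2.481 = 5.153037 RVN

5.1530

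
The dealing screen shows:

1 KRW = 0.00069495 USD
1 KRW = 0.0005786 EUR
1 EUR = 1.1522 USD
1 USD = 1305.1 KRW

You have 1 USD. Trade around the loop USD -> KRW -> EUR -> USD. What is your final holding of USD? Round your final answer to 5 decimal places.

0.87006

1 USD × 1305.1 = 1305.1 KRW
1305.1 KRW × 0.0005786 = 0.75513086 EUR
0.75513086 EUR × 1.1522 = 0.870061776892 USD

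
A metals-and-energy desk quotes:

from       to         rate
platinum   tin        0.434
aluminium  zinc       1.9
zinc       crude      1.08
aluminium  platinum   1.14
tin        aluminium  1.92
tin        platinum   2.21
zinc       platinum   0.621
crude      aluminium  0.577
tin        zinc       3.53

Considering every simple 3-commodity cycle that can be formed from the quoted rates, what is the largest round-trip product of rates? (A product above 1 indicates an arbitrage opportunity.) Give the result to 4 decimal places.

zinc→crude→aluminium→zinc: 1.08 × 0.577 × 1.9 = 1.18400
platinum→tin→zinc→platinum: 0.434 × 3.53 × 0.621 = 0.95138
platinum→tin→aluminium→platinum: 0.434 × 1.92 × 1.14 = 0.94994
Maximum is zinc→crude→aluminium→zinc at 1.1840; arbitrage exists.

1.1840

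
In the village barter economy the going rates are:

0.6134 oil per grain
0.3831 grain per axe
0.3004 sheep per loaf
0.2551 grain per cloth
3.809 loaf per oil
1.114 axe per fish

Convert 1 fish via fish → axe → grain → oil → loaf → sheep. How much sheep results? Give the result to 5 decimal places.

1 fish × 1.114 = 1.114 axe
1.114 axe × 0.3831 = 0.4267734 grain
0.4267734 grain × 0.6134 = 0.26178280356 oil
0.26178280356 oil × 3.809 = 0.99713069876004 loaf
0.99713069876004 loaf × 0.3004 = 0.299538061907516016 sheep

0.29954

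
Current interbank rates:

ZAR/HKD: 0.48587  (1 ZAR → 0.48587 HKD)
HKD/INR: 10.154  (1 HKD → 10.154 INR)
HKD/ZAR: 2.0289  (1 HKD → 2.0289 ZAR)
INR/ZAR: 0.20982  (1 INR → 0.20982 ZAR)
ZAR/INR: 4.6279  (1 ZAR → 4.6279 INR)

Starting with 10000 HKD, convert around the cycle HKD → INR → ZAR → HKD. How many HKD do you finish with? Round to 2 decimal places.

10000 HKD × 10.154 = 101540 INR
101540 INR × 0.20982 = 21305.1228 ZAR
21305.1228 ZAR × 0.48587 = 10351.520014836 HKD

10351.52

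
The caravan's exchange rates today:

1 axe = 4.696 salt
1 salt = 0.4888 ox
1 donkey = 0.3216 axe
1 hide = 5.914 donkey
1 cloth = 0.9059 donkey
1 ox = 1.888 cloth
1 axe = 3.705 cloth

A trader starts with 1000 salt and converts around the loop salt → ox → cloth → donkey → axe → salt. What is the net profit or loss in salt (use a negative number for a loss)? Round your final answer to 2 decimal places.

262.58

1000 salt × 0.4888 = 488.8 ox
488.8 ox × 1.888 = 922.8544 cloth
922.8544 cloth × 0.9059 = 836.01380096 donkey
836.01380096 donkey × 0.3216 = 268.862038388736 axe
268.862038388736 axe × 4.696 = 1262.576132273504256 salt
Net change: 1262.576132273504256 − 1000 = 262.576132273504256 salt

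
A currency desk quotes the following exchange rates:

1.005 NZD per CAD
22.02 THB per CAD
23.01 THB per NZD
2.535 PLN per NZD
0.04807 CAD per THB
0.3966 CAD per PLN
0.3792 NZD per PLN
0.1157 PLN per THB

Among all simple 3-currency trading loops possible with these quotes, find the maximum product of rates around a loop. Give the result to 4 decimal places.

1.1116

THB→CAD→NZD→THB: 0.04807 × 1.005 × 23.01 = 1.11162
PLN→CAD→THB→PLN: 0.3966 × 22.02 × 0.1157 = 1.01042
PLN→CAD→NZD→PLN: 0.3966 × 1.005 × 2.535 = 1.01041
PLN→NZD→THB→PLN: 0.3792 × 23.01 × 0.1157 = 1.00953
Maximum is THB→CAD→NZD→THB at 1.1116; arbitrage exists.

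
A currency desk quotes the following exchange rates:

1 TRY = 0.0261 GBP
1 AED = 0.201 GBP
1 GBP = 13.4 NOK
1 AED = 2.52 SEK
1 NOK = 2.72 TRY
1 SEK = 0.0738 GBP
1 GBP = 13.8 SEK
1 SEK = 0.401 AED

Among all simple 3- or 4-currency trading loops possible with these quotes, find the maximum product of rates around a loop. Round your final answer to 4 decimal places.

1.1123

GBP→SEK→AED→GBP: 13.8 × 0.401 × 0.201 = 1.11229
GBP→NOK→TRY→GBP: 13.4 × 2.72 × 0.0261 = 0.95129
Maximum is GBP→SEK→AED→GBP at 1.1123; arbitrage exists.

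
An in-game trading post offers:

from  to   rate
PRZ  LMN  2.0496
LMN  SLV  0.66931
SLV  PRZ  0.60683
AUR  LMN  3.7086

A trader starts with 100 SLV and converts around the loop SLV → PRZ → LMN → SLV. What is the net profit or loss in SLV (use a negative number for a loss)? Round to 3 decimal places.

-16.754

100 SLV × 0.60683 = 60.683 PRZ
60.683 PRZ × 2.0496 = 124.3758768 LMN
124.3758768 LMN × 0.66931 = 83.246018101008 SLV
Net change: 83.246018101008 − 100 = -16.753981898992 SLV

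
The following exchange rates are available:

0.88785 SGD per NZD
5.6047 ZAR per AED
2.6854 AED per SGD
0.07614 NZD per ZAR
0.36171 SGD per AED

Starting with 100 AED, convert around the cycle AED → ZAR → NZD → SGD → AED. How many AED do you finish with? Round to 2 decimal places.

100 AED × 5.6047 = 560.47 ZAR
560.47 ZAR × 0.07614 = 42.6741858 NZD
42.6741858 NZD × 0.88785 = 37.88827586253 SGD
37.88827586253 SGD × 2.6854 = 101.745176001238062 AED

101.75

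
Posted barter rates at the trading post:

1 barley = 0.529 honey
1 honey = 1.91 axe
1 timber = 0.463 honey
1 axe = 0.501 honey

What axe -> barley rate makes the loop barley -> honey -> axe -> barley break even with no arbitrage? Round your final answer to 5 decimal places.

Known legs of the cycle: 0.529 × 1.91 = 1.01039
For no arbitrage the full-cycle product must be 1, so the missing rate is 1 / 1.01039 ≈ 0.9897168.

0.98972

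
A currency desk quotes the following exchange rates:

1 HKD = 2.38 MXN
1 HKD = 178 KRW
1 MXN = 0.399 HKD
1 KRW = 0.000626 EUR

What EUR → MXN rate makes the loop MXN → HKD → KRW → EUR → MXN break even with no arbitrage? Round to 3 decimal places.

Known legs of the cycle: 0.399 × 178 × 0.000626 = 0.044459772
For no arbitrage the full-cycle product must be 1, so the missing rate is 1 / 0.044459772 ≈ 22.49224.

22.492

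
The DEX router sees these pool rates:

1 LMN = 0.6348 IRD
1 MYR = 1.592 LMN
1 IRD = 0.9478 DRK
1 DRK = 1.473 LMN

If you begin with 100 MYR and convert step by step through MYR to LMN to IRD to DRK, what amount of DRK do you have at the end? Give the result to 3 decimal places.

95.785

100 MYR × 1.592 = 159.2 LMN
159.2 LMN × 0.6348 = 101.06016 IRD
101.06016 IRD × 0.9478 = 95.784819648 DRK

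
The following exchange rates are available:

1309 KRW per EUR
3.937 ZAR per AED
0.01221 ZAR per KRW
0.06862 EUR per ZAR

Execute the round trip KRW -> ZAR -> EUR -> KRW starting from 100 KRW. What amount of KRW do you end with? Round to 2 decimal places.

109.67

100 KRW × 0.01221 = 1.221 ZAR
1.221 ZAR × 0.06862 = 0.08378502 EUR
0.08378502 EUR × 1309 = 109.67459118 KRW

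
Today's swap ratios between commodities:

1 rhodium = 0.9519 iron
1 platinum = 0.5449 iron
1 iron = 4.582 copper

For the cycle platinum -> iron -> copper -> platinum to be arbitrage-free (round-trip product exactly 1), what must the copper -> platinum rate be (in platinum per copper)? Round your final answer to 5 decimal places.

Known legs of the cycle: 0.5449 × 4.582 = 2.4967318
For no arbitrage the full-cycle product must be 1, so the missing rate is 1 / 2.4967318 ≈ 0.4005236.

0.40052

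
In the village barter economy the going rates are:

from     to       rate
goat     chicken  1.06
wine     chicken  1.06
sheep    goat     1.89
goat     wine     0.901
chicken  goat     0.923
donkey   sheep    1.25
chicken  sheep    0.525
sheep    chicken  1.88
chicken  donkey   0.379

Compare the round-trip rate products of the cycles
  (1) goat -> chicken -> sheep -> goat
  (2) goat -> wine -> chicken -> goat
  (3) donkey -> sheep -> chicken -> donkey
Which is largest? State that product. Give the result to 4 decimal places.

1.0518

(1) 1.06 × 0.525 × 1.89 = 1.05179
(2) 0.901 × 1.06 × 0.923 = 0.88152
(3) 1.25 × 1.88 × 0.379 = 0.89065
Highest is cycle (1) at 1.0518 (>1, arbitrage).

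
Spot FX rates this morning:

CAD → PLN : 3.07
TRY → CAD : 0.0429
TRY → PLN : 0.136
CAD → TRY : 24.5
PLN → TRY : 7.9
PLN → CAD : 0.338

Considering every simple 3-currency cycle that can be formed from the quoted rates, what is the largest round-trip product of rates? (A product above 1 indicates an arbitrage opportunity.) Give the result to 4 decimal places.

CAD→TRY→PLN→CAD: 24.5 × 0.136 × 0.338 = 1.12622
CAD→PLN→TRY→CAD: 3.07 × 7.9 × 0.0429 = 1.04045
Maximum is CAD→TRY→PLN→CAD at 1.1262; arbitrage exists.

1.1262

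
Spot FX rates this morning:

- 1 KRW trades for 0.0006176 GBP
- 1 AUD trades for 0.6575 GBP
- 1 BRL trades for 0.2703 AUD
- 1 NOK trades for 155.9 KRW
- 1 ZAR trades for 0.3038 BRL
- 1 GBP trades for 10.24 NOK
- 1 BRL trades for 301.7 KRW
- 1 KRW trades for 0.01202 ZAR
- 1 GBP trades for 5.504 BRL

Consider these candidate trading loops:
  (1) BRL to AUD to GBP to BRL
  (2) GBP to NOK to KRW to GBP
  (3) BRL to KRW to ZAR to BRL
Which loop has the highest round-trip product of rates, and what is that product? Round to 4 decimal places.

1.1017

(1) 0.2703 × 0.6575 × 5.504 = 0.97818
(2) 10.24 × 155.9 × 0.0006176 = 0.98595
(3) 301.7 × 0.01202 × 0.3038 = 1.10171
Highest is cycle (3) at 1.1017 (>1, arbitrage).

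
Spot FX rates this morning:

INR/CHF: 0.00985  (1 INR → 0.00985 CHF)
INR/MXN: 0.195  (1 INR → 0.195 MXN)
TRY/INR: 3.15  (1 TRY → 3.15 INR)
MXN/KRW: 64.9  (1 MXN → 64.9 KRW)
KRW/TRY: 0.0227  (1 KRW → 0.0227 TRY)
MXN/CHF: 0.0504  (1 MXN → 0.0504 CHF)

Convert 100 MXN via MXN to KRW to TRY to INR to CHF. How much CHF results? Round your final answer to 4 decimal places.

100 MXN × 64.9 = 6490 KRW
6490 KRW × 0.0227 = 147.323 TRY
147.323 TRY × 3.15 = 464.06745 INR
464.06745 INR × 0.00985 = 4.5710643825 CHF

4.5711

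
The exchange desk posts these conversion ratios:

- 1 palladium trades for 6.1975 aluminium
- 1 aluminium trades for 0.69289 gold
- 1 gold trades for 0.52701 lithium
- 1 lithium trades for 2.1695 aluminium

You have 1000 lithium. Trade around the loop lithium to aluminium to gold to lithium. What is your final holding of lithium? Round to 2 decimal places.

1000 lithium × 2.1695 = 2169.5 aluminium
2169.5 aluminium × 0.69289 = 1503.224855 gold
1503.224855 gold × 0.52701 = 792.21453083355 lithium

792.21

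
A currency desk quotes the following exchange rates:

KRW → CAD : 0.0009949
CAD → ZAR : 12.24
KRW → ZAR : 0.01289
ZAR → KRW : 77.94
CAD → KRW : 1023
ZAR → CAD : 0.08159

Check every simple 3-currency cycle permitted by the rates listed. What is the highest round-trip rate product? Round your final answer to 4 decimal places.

1.0759

ZAR→CAD→KRW→ZAR: 0.08159 × 1023 × 0.01289 = 1.07588
ZAR→KRW→CAD→ZAR: 77.94 × 0.0009949 × 12.24 = 0.94912
Maximum is ZAR→CAD→KRW→ZAR at 1.0759; arbitrage exists.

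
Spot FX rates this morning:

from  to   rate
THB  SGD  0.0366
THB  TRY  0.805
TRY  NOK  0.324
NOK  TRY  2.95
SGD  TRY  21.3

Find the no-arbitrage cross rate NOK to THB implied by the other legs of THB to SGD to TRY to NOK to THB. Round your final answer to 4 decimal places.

Known legs of the cycle: 0.0366 × 21.3 × 0.324 = 0.25258392
For no arbitrage the full-cycle product must be 1, so the missing rate is 1 / 0.25258392 ≈ 3.959080.

3.9591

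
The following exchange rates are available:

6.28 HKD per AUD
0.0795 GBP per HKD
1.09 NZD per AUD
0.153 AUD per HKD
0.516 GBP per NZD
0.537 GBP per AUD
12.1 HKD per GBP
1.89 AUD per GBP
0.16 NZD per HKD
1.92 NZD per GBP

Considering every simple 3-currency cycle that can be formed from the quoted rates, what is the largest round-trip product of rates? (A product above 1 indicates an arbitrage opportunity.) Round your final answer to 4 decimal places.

1.0630

GBP→AUD→NZD→GBP: 1.89 × 1.09 × 0.516 = 1.06301
GBP→HKD→NZD→GBP: 12.1 × 0.16 × 0.516 = 0.99898
GBP→HKD→AUD→GBP: 12.1 × 0.153 × 0.537 = 0.99415
GBP→AUD→HKD→GBP: 1.89 × 6.28 × 0.0795 = 0.94360
Maximum is GBP→AUD→NZD→GBP at 1.0630; arbitrage exists.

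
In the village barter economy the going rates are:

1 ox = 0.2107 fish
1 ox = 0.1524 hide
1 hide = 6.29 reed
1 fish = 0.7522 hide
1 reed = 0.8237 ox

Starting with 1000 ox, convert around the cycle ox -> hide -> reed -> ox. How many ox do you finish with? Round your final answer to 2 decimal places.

1000 ox × 0.1524 = 152.4 hide
152.4 hide × 6.29 = 958.596 reed
958.596 reed × 0.8237 = 789.5955252 ox

789.60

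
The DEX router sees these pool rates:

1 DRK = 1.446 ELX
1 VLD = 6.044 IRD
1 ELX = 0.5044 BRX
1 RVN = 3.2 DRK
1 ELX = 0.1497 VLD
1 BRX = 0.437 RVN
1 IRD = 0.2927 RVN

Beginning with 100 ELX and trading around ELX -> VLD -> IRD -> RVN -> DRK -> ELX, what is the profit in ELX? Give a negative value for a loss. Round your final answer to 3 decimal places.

100 ELX × 0.1497 = 14.97 VLD
14.97 VLD × 6.044 = 90.47868 IRD
90.47868 IRD × 0.2927 = 26.483109636 RVN
26.483109636 RVN × 3.2 = 84.7459508352 DRK
84.7459508352 DRK × 1.446 = 122.5426449076992 ELX
Net change: 122.5426449076992 − 100 = 22.5426449076992 ELX

22.543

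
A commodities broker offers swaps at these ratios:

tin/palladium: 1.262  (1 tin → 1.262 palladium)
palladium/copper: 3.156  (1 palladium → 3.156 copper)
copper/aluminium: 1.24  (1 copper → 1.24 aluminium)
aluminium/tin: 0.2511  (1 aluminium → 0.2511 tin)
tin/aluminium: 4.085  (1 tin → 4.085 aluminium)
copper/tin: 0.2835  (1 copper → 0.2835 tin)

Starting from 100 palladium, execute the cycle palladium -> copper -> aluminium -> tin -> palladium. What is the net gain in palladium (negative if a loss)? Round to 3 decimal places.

100 palladium × 3.156 = 315.6 copper
315.6 copper × 1.24 = 391.344 aluminium
391.344 aluminium × 0.2511 = 98.2664784 tin
98.2664784 tin × 1.262 = 124.0122957408 palladium
Net change: 124.0122957408 − 100 = 24.0122957408 palladium

24.012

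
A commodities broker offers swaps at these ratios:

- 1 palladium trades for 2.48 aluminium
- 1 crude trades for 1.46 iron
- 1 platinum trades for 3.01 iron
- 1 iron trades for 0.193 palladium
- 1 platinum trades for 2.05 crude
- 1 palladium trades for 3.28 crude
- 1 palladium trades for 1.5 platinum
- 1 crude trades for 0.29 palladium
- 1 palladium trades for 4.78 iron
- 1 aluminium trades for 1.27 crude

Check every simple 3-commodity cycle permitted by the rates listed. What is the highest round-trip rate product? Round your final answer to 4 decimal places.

0.9242

iron→palladium→crude→iron: 0.193 × 3.28 × 1.46 = 0.92424
aluminium→crude→palladium→aluminium: 1.27 × 0.29 × 2.48 = 0.91338
platinum→crude→palladium→platinum: 2.05 × 0.29 × 1.5 = 0.89175
platinum→iron→palladium→platinum: 3.01 × 0.193 × 1.5 = 0.87140
Maximum is iron→palladium→crude→iron at 0.9242; no arbitrage — every cycle loses value.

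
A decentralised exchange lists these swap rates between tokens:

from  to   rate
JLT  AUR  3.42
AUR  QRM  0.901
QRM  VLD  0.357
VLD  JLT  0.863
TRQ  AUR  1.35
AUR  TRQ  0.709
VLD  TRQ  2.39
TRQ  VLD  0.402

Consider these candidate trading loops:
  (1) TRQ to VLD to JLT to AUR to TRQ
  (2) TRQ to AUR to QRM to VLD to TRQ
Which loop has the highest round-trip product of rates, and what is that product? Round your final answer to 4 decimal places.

(1) 0.402 × 0.863 × 3.42 × 0.709 = 0.84122
(2) 1.35 × 0.901 × 0.357 × 2.39 = 1.03783
Highest is cycle (2) at 1.0378 (>1, arbitrage).

1.0378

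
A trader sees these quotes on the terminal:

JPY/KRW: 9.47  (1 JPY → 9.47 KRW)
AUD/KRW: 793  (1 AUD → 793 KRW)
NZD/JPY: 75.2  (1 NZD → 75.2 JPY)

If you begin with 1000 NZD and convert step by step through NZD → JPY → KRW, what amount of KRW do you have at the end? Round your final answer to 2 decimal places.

1000 NZD × 75.2 = 75200 JPY
75200 JPY × 9.47 = 712144 KRW

712144.00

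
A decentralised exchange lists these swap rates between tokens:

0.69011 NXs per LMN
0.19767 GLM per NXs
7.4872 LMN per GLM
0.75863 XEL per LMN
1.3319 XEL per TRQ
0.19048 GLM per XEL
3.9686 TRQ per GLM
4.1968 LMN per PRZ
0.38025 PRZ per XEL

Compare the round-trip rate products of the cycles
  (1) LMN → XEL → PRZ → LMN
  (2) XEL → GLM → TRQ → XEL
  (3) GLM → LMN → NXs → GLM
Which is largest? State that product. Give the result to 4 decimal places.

(1) 0.75863 × 0.38025 × 4.1968 = 1.21065
(2) 0.19048 × 3.9686 × 1.3319 = 1.00684
(3) 7.4872 × 0.69011 × 0.19767 = 1.02136
Highest is cycle (1) at 1.2106 (>1, arbitrage).

1.2106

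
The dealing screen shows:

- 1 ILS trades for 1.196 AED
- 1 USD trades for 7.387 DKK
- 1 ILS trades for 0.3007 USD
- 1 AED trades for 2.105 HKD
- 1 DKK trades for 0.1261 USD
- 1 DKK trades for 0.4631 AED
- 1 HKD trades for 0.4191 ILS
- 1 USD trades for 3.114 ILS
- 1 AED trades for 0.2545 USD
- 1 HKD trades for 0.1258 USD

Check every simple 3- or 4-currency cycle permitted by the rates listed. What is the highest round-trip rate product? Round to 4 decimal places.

HKD→ILS→AED→HKD: 0.4191 × 1.196 × 2.105 = 1.05512
HKD→USD→ILS→AED→HKD: 0.1258 × 3.114 × 1.196 × 2.105 = 0.98624
ILS→AED→USD→ILS: 1.196 × 0.2545 × 3.114 = 0.94785
DKK→AED→HKD→USD→DKK: 0.4631 × 2.105 × 0.1258 × 7.387 = 0.90589
DKK→AED→USD→DKK: 0.4631 × 0.2545 × 7.387 = 0.87062
Maximum is HKD→ILS→AED→HKD at 1.0551; arbitrage exists.

1.0551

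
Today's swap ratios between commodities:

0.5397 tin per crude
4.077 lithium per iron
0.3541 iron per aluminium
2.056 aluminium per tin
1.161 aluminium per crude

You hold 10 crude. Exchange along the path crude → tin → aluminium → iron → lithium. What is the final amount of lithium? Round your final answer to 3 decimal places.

10 crude × 0.5397 = 5.397 tin
5.397 tin × 2.056 = 11.096232 aluminium
11.096232 aluminium × 0.3541 = 3.9291757512 iron
3.9291757512 iron × 4.077 = 16.0192495376424 lithium

16.019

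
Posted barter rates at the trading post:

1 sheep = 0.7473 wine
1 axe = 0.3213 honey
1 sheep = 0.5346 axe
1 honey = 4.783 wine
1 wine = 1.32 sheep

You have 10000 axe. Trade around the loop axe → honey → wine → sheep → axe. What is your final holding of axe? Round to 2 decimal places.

10844.61

10000 axe × 0.3213 = 3213 honey
3213 honey × 4.783 = 15367.779 wine
15367.779 wine × 1.32 = 20285.46828 sheep
20285.46828 sheep × 0.5346 = 10844.611342488 axe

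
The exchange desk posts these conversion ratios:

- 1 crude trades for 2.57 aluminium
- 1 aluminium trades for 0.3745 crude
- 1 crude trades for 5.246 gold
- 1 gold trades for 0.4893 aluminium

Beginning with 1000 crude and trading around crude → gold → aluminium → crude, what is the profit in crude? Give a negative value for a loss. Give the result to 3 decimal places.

1000 crude × 5.246 = 5246 gold
5246 gold × 0.4893 = 2566.8678 aluminium
2566.8678 aluminium × 0.3745 = 961.2919911 crude
Net change: 961.2919911 − 1000 = -38.7080089 crude

-38.708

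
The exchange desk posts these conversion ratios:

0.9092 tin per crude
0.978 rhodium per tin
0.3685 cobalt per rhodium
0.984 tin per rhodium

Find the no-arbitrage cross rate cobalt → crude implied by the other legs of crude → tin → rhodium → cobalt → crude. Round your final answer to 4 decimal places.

3.0519

Known legs of the cycle: 0.9092 × 0.978 × 0.3685 = 0.3276693156
For no arbitrage the full-cycle product must be 1, so the missing rate is 1 / 0.3276693156 ≈ 3.051857.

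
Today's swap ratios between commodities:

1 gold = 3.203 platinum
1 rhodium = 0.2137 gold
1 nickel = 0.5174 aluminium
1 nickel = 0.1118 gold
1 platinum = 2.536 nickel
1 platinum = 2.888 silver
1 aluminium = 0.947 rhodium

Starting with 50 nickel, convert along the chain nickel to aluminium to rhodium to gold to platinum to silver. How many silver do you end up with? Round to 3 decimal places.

50 nickel × 0.5174 = 25.87 aluminium
25.87 aluminium × 0.947 = 24.49889 rhodium
24.49889 rhodium × 0.2137 = 5.235412793 gold
5.235412793 gold × 3.203 = 16.769027175979 platinum
16.769027175979 platinum × 2.888 = 48.428950484227352 silver

48.429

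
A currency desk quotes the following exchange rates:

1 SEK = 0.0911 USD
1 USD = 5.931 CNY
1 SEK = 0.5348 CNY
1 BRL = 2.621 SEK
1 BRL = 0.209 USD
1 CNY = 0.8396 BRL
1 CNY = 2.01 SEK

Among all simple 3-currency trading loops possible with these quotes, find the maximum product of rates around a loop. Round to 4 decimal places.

1.1769

CNY→BRL→SEK→CNY: 0.8396 × 2.621 × 0.5348 = 1.17688
CNY→SEK→USD→CNY: 2.01 × 0.0911 × 5.931 = 1.08603
CNY→BRL→USD→CNY: 0.8396 × 0.209 × 5.931 = 1.04075
Maximum is CNY→BRL→SEK→CNY at 1.1769; arbitrage exists.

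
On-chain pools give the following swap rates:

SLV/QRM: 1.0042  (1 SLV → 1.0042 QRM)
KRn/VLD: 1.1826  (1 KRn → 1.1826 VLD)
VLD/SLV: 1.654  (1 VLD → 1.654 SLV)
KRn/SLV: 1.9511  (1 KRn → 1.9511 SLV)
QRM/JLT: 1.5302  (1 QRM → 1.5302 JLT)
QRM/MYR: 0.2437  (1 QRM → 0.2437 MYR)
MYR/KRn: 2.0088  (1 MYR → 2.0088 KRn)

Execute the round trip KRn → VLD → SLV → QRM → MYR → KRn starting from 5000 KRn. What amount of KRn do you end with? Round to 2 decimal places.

5000 KRn × 1.1826 = 5913 VLD
5913 VLD × 1.654 = 9780.102 SLV
9780.102 SLV × 1.0042 = 9821.1784284 QRM
9821.1784284 QRM × 0.2437 = 2393.42118300108 MYR
2393.42118300108 MYR × 2.0088 = 4807.904472412569504 KRn

4807.90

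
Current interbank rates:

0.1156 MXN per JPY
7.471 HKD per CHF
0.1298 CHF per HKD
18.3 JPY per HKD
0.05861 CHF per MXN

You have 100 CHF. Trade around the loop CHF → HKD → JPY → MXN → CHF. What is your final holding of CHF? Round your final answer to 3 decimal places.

100 CHF × 7.471 = 747.1 HKD
747.1 HKD × 18.3 = 13671.93 JPY
13671.93 JPY × 0.1156 = 1580.475108 MXN
1580.475108 MXN × 0.05861 = 92.63164607988 CHF

92.632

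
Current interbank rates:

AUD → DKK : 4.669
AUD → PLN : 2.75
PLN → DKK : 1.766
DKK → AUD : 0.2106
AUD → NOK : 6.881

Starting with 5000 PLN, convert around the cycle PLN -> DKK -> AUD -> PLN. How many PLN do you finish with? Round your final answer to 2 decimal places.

5113.89

5000 PLN × 1.766 = 8830 DKK
8830 DKK × 0.2106 = 1859.598 AUD
1859.598 AUD × 2.75 = 5113.8945 PLN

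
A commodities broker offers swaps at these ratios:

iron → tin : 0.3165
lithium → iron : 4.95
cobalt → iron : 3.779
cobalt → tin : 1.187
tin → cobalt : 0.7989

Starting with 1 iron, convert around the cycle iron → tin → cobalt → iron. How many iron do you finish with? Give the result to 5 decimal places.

0.95553

1 iron × 0.3165 = 0.3165 tin
0.3165 tin × 0.7989 = 0.25285185 cobalt
0.25285185 cobalt × 3.779 = 0.95552714115 iron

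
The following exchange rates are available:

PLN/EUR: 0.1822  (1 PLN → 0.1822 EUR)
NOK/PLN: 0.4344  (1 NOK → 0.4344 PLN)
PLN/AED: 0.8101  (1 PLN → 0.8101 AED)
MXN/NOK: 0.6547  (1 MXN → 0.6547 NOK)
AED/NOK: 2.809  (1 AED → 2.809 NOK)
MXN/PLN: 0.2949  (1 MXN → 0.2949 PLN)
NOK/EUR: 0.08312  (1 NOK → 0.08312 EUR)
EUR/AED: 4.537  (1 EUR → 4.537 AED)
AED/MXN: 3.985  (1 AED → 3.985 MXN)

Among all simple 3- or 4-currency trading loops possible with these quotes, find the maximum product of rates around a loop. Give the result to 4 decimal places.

1.0593

NOK→EUR→AED→NOK: 0.08312 × 4.537 × 2.809 = 1.05932
NOK→PLN→EUR→AED→NOK: 0.4344 × 0.1822 × 4.537 × 2.809 = 1.00869
NOK→PLN→AED→NOK: 0.4344 × 0.8101 × 2.809 = 0.98851
NOK→EUR→AED→MXN→NOK: 0.08312 × 4.537 × 3.985 × 0.6547 = 0.98389
MXN→PLN→EUR→AED→MXN: 0.2949 × 0.1822 × 4.537 × 3.985 = 0.97145
MXN→PLN→AED→MXN: 0.2949 × 0.8101 × 3.985 = 0.95201
NOK→PLN→AED→MXN→NOK: 0.4344 × 0.8101 × 3.985 × 0.6547 = 0.91812
Maximum is NOK→EUR→AED→NOK at 1.0593; arbitrage exists.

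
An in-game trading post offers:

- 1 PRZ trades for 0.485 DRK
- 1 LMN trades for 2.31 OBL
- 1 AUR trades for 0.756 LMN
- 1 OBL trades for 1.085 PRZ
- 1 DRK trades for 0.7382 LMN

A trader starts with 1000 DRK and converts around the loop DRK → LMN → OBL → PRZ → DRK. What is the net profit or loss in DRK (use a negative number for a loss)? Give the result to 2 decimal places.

1000 DRK × 0.7382 = 738.2 LMN
738.2 LMN × 2.31 = 1705.242 OBL
1705.242 OBL × 1.085 = 1850.18757 PRZ
1850.18757 PRZ × 0.485 = 897.34097145 DRK
Net change: 897.34097145 − 1000 = -102.65902855 DRK

-102.66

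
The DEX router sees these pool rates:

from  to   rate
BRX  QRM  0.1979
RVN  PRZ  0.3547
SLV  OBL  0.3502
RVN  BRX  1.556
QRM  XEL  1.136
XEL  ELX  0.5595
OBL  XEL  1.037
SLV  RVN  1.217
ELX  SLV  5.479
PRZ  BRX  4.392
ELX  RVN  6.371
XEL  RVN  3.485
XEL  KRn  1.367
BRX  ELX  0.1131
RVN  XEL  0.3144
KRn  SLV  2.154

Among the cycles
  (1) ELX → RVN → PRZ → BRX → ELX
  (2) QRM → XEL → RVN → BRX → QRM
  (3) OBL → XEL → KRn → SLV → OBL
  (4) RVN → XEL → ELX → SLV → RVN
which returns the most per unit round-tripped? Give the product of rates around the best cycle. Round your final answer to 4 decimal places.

(1) 6.371 × 0.3547 × 4.392 × 0.1131 = 1.12252
(2) 1.136 × 3.485 × 1.556 × 0.1979 = 1.21909
(3) 1.037 × 1.367 × 2.154 × 0.3502 = 1.06932
(4) 0.3144 × 0.5595 × 5.479 × 1.217 = 1.17294
Highest is cycle (2) at 1.2191 (>1, arbitrage).

1.2191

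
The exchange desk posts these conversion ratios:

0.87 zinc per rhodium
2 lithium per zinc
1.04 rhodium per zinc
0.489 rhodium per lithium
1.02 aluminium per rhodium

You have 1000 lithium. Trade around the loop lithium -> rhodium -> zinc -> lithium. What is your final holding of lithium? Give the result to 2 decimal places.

1000 lithium × 0.489 = 489 rhodium
489 rhodium × 0.87 = 425.43 zinc
425.43 zinc × 2 = 850.86 lithium

850.86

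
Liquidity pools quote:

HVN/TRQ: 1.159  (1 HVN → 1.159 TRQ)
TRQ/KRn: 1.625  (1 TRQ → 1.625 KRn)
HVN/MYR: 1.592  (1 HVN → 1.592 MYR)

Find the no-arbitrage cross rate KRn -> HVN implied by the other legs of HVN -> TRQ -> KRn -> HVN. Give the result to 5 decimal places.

Known legs of the cycle: 1.159 × 1.625 = 1.883375
For no arbitrage the full-cycle product must be 1, so the missing rate is 1 / 1.883375 ≈ 0.5309617.

0.53096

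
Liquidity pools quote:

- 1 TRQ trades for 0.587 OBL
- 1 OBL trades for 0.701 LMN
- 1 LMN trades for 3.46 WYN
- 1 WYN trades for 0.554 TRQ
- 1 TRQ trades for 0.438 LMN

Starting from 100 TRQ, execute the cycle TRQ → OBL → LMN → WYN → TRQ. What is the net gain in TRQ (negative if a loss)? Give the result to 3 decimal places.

-21.125

100 TRQ × 0.587 = 58.7 OBL
58.7 OBL × 0.701 = 41.1487 LMN
41.1487 LMN × 3.46 = 142.374502 WYN
142.374502 WYN × 0.554 = 78.875474108 TRQ
Net change: 78.875474108 − 100 = -21.124525892 TRQ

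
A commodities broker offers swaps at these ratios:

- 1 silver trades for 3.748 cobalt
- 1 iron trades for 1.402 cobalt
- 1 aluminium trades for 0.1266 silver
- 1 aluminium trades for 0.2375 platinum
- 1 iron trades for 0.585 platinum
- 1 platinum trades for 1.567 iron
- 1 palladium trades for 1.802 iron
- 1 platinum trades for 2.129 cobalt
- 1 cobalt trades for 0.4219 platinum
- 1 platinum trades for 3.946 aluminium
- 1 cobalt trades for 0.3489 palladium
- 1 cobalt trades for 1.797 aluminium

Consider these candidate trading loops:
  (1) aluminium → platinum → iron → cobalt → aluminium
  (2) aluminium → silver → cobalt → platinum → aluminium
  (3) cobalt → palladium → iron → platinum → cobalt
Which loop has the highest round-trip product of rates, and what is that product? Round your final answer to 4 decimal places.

0.9376

(1) 0.2375 × 1.567 × 1.402 × 1.797 = 0.93762
(2) 0.1266 × 3.748 × 0.4219 × 3.946 = 0.78995
(3) 0.3489 × 1.802 × 0.585 × 2.129 = 0.78305
Highest is cycle (1) at 0.9376 (≤1, no arbitrage).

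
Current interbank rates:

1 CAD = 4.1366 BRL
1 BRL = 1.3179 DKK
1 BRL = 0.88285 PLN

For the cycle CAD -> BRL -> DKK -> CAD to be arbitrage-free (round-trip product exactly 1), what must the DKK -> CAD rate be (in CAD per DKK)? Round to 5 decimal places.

Known legs of the cycle: 4.1366 × 1.3179 = 5.45162514
For no arbitrage the full-cycle product must be 1, so the missing rate is 1 / 5.45162514 ≈ 0.1834315.

0.18343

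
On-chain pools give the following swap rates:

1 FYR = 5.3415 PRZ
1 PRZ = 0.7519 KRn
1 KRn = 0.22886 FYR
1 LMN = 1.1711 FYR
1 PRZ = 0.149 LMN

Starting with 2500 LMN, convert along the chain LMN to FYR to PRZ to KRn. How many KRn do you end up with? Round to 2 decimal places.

11758.65

2500 LMN × 1.1711 = 2927.75 FYR
2927.75 FYR × 5.3415 = 15638.576625 PRZ
15638.576625 PRZ × 0.7519 = 11758.6457643375 KRn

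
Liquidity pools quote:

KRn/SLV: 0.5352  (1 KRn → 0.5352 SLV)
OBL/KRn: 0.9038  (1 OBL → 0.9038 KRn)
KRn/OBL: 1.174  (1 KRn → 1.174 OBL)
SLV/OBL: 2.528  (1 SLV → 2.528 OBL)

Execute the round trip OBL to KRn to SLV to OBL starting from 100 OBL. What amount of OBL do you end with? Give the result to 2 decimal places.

100 OBL × 0.9038 = 90.38 KRn
90.38 KRn × 0.5352 = 48.371376 SLV
48.371376 SLV × 2.528 = 122.282838528 OBL

122.28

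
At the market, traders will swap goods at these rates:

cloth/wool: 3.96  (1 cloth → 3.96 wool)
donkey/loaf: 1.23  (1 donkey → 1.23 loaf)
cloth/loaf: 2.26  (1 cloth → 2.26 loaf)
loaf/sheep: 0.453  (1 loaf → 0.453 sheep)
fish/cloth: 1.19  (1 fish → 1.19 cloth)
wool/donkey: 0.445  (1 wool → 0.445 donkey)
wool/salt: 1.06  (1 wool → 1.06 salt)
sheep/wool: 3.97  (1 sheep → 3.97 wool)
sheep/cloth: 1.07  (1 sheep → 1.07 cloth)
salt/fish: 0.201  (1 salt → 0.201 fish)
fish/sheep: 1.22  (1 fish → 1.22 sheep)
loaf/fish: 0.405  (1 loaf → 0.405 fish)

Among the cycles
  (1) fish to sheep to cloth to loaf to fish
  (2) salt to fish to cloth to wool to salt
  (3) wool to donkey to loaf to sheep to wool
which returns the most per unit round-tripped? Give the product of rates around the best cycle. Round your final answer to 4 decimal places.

1.1948

(1) 1.22 × 1.07 × 2.26 × 0.405 = 1.19483
(2) 0.201 × 1.19 × 3.96 × 1.06 = 1.00402
(3) 0.445 × 1.23 × 0.453 × 3.97 = 0.98436
Highest is cycle (1) at 1.1948 (>1, arbitrage).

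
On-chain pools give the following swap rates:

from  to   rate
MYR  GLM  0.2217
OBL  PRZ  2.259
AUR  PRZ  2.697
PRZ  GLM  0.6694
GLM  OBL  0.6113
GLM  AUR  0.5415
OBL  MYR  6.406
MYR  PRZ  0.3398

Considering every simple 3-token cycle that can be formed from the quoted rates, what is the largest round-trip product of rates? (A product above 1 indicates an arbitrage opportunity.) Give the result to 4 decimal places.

0.9776

PRZ→GLM→AUR→PRZ: 0.6694 × 0.5415 × 2.697 = 0.97761
PRZ→GLM→OBL→PRZ: 0.6694 × 0.6113 × 2.259 = 0.92439
OBL→MYR→GLM→OBL: 6.406 × 0.2217 × 0.6113 = 0.86817
Maximum is PRZ→GLM→AUR→PRZ at 0.9776; no arbitrage — every cycle loses value.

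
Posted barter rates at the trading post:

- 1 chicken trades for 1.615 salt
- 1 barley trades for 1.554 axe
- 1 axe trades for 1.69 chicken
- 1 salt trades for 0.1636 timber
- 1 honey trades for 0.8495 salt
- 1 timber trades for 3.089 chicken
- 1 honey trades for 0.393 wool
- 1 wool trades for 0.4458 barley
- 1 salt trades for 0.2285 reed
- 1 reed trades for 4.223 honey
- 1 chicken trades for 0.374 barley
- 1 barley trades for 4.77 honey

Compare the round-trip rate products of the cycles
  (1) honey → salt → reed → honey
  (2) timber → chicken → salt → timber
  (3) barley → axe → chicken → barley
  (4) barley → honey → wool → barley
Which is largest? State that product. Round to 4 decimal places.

0.9822

(1) 0.8495 × 0.2285 × 4.223 = 0.81973
(2) 3.089 × 1.615 × 0.1636 = 0.81616
(3) 1.554 × 1.69 × 0.374 = 0.98222
(4) 4.77 × 0.393 × 0.4458 = 0.83570
Highest is cycle (3) at 0.9822 (≤1, no arbitrage).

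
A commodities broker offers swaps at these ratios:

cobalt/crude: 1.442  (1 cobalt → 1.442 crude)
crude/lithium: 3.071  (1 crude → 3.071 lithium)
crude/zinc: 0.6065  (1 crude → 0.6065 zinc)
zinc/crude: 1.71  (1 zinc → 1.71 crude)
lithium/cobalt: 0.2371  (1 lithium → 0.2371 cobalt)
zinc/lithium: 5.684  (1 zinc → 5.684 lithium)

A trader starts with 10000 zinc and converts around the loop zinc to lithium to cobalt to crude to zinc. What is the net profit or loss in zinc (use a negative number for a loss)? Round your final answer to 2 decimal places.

1786.41

10000 zinc × 5.684 = 56840 lithium
56840 lithium × 0.2371 = 13476.764 cobalt
13476.764 cobalt × 1.442 = 19433.493688 crude
19433.493688 crude × 0.6065 = 11786.413921772 zinc
Net change: 11786.413921772 − 10000 = 1786.413921772 zinc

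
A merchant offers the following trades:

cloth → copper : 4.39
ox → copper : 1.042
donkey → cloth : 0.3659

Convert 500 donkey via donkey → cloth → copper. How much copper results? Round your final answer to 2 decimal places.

803.15

500 donkey × 0.3659 = 182.95 cloth
182.95 cloth × 4.39 = 803.1505 copper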